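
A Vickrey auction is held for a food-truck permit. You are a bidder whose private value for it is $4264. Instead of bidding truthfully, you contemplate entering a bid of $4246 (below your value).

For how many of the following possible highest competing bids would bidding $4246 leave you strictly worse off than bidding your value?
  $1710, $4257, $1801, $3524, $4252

2

The deviation hurts exactly when the highest competing bid lies strictly between $4246 and $4264 — underbidding then forfeits a profitable win.
$1710: below both → same outcome either way.
$4257: inside the interval → strictly worse (loss $7).
$1801: below both → same outcome either way.
$3524: below both → same outcome either way.
$4252: inside the interval → strictly worse (loss $12).
Count: 2.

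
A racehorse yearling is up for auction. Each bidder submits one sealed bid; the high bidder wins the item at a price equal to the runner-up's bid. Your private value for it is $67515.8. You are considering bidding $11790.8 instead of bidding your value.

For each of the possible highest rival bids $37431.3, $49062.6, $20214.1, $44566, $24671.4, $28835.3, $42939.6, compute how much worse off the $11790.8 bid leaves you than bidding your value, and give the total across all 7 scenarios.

The deviation costs you only when the competing bid falls strictly between $11790.8 and $67515.8; elsewhere both bids give the same outcome.
$37431.3: truthful payoff $30084.5, deviation payoff $0 → loss $30084.5.
$49062.6: truthful payoff $18453.2, deviation payoff $0 → loss $18453.2.
$20214.1: truthful payoff $47301.7, deviation payoff $0 → loss $47301.7.
$44566: truthful payoff $22949.8, deviation payoff $0 → loss $22949.8.
$24671.4: truthful payoff $42844.4, deviation payoff $0 → loss $42844.4.
$28835.3: truthful payoff $38680.5, deviation payoff $0 → loss $38680.5.
$42939.6: truthful payoff $24576.2, deviation payoff $0 → loss $24576.2.
Total loss = $30084.5 + $18453.2 + $47301.7 + $22949.8 + $42844.4 + $38680.5 + $24576.2 = $224890.3.

$224890.3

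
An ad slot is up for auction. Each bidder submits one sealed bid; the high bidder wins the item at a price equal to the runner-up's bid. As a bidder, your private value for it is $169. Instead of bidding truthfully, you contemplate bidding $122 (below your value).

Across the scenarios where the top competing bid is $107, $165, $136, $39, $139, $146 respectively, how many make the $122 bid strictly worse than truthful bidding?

The deviation hurts exactly when the highest competing bid lies strictly between $122 and $169 — underbidding then forfeits a profitable win.
$107: below both → same outcome either way.
$165: inside the interval → strictly worse (loss $4).
$136: inside the interval → strictly worse (loss $33).
$39: below both → same outcome either way.
$139: inside the interval → strictly worse (loss $30).
$146: inside the interval → strictly worse (loss $23).
Count: 4.

4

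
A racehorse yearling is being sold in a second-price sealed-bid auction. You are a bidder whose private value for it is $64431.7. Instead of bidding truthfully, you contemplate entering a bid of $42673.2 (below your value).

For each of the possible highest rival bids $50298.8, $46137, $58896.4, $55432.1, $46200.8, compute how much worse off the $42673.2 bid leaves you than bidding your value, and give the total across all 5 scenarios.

The deviation costs you only when the competing bid falls strictly between $42673.2 and $64431.7; elsewhere both bids give the same outcome.
$50298.8: truthful payoff $14132.9, deviation payoff $0 → loss $14132.9.
$46137: truthful payoff $18294.7, deviation payoff $0 → loss $18294.7.
$58896.4: truthful payoff $5535.3, deviation payoff $0 → loss $5535.3.
$55432.1: truthful payoff $8999.6, deviation payoff $0 → loss $8999.6.
$46200.8: truthful payoff $18230.9, deviation payoff $0 → loss $18230.9.
Total loss = $14132.9 + $18294.7 + $5535.3 + $8999.6 + $18230.9 = $65193.4.

$65193.4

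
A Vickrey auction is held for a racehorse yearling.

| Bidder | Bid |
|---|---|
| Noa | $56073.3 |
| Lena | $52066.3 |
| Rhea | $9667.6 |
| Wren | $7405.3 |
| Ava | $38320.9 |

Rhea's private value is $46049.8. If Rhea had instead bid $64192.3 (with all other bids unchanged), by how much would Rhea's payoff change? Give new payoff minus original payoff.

−$10023.5

The highest bid among the other bidders is $56073.3; Rhea's bid doesn't change that.
Original bid $9667.6: Rhea is not highest (top rival bid is $56073.3); payoff $0.
Alternative bid $64192.3: Rhea is highest, pays the top rival bid $56073.3; payoff $46049.8 − $56073.3 = −$10023.5.
Change in payoff = −$10023.5 − ($0) = −$10023.5.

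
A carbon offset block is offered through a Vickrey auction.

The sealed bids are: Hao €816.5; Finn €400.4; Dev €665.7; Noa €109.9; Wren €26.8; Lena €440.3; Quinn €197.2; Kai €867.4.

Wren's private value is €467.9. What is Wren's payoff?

€0

Highest bid: Kai at €867.4, so Kai wins.
Second-highest bid: Hao at €816.5 — that is the price the winner pays.
Wren did not win, so Wren pays nothing and receives nothing: payoff €0.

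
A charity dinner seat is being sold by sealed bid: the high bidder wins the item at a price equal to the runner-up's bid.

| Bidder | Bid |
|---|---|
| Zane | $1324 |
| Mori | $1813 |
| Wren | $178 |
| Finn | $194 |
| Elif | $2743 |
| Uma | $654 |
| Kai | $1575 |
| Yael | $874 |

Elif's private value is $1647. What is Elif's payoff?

Highest bid: Elif at $2743, so Elif wins.
Second-highest bid: Mori at $1813 — that is the price the winner pays.
Elif's payoff = value − price = $1647 − $1813 = −$166.

−$166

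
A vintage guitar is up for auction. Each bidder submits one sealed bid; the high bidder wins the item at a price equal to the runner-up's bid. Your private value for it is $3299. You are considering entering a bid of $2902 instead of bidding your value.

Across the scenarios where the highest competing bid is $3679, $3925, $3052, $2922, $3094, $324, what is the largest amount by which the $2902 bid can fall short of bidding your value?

$3679: same outcome either way → loss $0.
$3925: same outcome either way → loss $0.
$3052: truthful gives $247, deviation gives $0 → loss $247.
$2922: truthful gives $377, deviation gives $0 → loss $377.
$3094: truthful gives $205, deviation gives $0 → loss $205.
$324: same outcome either way → loss $0.
Maximum loss: $377.

$377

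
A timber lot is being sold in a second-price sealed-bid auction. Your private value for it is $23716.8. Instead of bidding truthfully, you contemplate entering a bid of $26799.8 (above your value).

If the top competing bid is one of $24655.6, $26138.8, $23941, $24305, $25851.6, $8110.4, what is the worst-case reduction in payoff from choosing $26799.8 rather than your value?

$24655.6: truthful gives $0, deviation gives −$938.8 → loss $938.8.
$26138.8: truthful gives $0, deviation gives −$2422 → loss $2422.
$23941: truthful gives $0, deviation gives −$224.2 → loss $224.2.
$24305: truthful gives $0, deviation gives −$588.2 → loss $588.2.
$25851.6: truthful gives $0, deviation gives −$2134.8 → loss $2134.8.
$8110.4: same outcome either way → loss $0.
Maximum loss: $2422.

$2422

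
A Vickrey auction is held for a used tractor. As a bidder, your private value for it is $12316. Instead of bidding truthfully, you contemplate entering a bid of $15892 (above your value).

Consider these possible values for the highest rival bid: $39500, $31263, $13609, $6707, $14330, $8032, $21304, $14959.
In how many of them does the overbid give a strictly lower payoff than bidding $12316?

The deviation hurts exactly when the highest competing bid lies strictly between $12316 and $15892 — overbidding then wins at a price above your value.
$39500: above both → same outcome either way.
$31263: above both → same outcome either way.
$13609: inside the interval → strictly worse (loss $1293).
$6707: below both → same outcome either way.
$14330: inside the interval → strictly worse (loss $2014).
$8032: below both → same outcome either way.
$21304: above both → same outcome either way.
$14959: inside the interval → strictly worse (loss $2643).
Count: 3.

3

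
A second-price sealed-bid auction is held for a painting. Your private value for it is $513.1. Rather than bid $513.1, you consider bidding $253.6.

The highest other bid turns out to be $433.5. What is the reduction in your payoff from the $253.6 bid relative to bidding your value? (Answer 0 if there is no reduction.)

Bidding your value $513.1: you win (since $513.1 > $433.5) and pay $433.5. Payoff $79.6.
Bidding $253.6: you lose. Payoff $0.
The competing bid $433.5 lies between your shaded bid and your value, so underbidding forfeits an item you could have won at a profitable price.
Loss from deviating = $79.6 − ($0) = $79.6.
Because the price is fixed by the runner-up's bid, deviating from your value can only change a good outcome into a bad one — never the reverse.

$79.6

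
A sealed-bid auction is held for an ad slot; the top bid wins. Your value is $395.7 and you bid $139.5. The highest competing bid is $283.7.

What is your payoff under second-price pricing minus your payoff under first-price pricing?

Your bid $139.5 is below $283.7, so you lose under either rule.
Payoff is $0 in both cases; difference = $0.

$0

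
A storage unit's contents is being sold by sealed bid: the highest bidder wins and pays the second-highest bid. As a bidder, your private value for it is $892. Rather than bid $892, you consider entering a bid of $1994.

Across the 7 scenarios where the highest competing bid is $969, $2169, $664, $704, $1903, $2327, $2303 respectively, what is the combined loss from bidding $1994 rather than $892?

The deviation costs you only when the competing bid falls strictly between $892 and $1994; elsewhere both bids give the same outcome.
$969: truthful payoff $0, deviation payoff −$77 → loss $77.
$2169: outcomes coincide → loss $0.
$664: outcomes coincide → loss $0.
$704: outcomes coincide → loss $0.
$1903: truthful payoff $0, deviation payoff −$1011 → loss $1011.
$2327: outcomes coincide → loss $0.
$2303: outcomes coincide → loss $0.
Total loss = $77 + $1011 = $1088.

$1088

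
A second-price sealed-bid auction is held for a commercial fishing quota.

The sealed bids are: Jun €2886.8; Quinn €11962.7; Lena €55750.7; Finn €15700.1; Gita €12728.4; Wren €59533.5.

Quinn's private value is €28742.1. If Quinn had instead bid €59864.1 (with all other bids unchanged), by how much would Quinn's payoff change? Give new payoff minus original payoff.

The highest bid among the other bidders is €59533.5; Quinn's bid doesn't change that.
Original bid €11962.7: Quinn is not highest (top rival bid is €59533.5); payoff €0.
Alternative bid €59864.1: Quinn is highest, pays the top rival bid €59533.5; payoff €28742.1 − €59533.5 = −€30791.4.
Change in payoff = −€30791.4 − (€0) = −€30791.4.

−€30791.4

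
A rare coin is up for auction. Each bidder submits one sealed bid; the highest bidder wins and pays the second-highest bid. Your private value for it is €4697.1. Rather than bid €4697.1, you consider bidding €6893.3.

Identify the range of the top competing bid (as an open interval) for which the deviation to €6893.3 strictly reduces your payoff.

(€4697.1, €6893.3)

If the competing bid is below €4697.1, both bids win at the same price — no difference.
If it is above €6893.3, both bids lose — no difference.
If it lies strictly between €4697.1 and €6893.3, bidding your value loses (payoff 0) while bidding €6893.3 wins at a price above your value (payoff negative).
So the deviation strictly hurts on the open interval (€4697.1, €6893.3).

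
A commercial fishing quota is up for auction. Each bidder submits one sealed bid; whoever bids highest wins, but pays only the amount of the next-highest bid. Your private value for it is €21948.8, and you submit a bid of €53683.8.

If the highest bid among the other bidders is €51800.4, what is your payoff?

Your bid €53683.8 exceeds the highest competing bid €51800.4, so you win.
In a second-price auction the winner pays the second-highest bid, €51800.4.
Payoff = value − price = €21948.8 − €51800.4 = −€29851.6.

−€29851.6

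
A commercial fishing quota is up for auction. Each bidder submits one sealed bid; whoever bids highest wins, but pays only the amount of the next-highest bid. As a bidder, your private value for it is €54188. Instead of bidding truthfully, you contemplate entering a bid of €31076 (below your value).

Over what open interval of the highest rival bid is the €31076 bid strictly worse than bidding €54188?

If the competing bid is below €31076, both bids win at the same price — no difference.
If it is above €54188, both bids lose — no difference.
If it lies strictly between €31076 and €54188, bidding your value wins at a price below your value (positive payoff) while bidding €31076 loses (payoff 0).
So the deviation strictly hurts on the open interval (€31076, €54188).

(€31076, €54188)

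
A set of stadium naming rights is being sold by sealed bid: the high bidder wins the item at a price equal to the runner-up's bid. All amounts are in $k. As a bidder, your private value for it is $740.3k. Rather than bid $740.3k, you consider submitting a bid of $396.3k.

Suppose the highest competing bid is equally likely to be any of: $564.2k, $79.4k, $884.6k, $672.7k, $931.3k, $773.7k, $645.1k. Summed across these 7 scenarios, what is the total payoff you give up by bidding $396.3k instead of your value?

$338.9k

The deviation costs you only when the competing bid falls strictly between $396.3k and $740.3k; elsewhere both bids give the same outcome.
$564.2k: truthful payoff $176.1k, deviation payoff $0k → loss $176.1k.
$79.4k: outcomes coincide → loss $0k.
$884.6k: outcomes coincide → loss $0k.
$672.7k: truthful payoff $67.6k, deviation payoff $0k → loss $67.6k.
$931.3k: outcomes coincide → loss $0k.
$773.7k: outcomes coincide → loss $0k.
$645.1k: truthful payoff $95.2k, deviation payoff $0k → loss $95.2k.
Total loss = $176.1k + $67.6k + $95.2k = $338.9k.
In a second-price auction your bid sets only whether you win, not what you pay, so bidding your true value is weakly dominant.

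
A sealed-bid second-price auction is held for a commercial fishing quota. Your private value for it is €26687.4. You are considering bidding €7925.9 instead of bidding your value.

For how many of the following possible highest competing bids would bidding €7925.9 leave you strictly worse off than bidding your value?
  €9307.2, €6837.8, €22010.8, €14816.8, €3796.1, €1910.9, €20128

4

The deviation hurts exactly when the highest competing bid lies strictly between €7925.9 and €26687.4 — underbidding then forfeits a profitable win.
€9307.2: inside the interval → strictly worse (loss €17380.2).
€6837.8: below both → same outcome either way.
€22010.8: inside the interval → strictly worse (loss €4676.6).
€14816.8: inside the interval → strictly worse (loss €11870.6).
€3796.1: below both → same outcome either way.
€1910.9: below both → same outcome either way.
€20128: inside the interval → strictly worse (loss €6559.4).
Count: 4.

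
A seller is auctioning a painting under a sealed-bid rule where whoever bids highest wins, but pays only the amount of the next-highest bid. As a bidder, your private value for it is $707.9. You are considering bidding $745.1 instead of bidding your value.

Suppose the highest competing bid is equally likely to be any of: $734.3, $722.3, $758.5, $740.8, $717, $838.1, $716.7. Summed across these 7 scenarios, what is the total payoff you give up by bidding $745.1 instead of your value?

$91.6

The deviation costs you only when the competing bid falls strictly between $707.9 and $745.1; elsewhere both bids give the same outcome.
$734.3: truthful payoff $0, deviation payoff −$26.4 → loss $26.4.
$722.3: truthful payoff $0, deviation payoff −$14.4 → loss $14.4.
$758.5: outcomes coincide → loss $0.
$740.8: truthful payoff $0, deviation payoff −$32.9 → loss $32.9.
$717: truthful payoff $0, deviation payoff −$9.1 → loss $9.1.
$838.1: outcomes coincide → loss $0.
$716.7: truthful payoff $0, deviation payoff −$8.8 → loss $8.8.
Total loss = $26.4 + $14.4 + $32.9 + $9.1 + $8.8 = $91.6.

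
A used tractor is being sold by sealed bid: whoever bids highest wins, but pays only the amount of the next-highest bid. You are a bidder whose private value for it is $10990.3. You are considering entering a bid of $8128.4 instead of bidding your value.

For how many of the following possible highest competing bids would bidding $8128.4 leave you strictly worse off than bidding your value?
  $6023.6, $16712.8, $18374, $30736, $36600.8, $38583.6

0

The deviation hurts exactly when the highest competing bid lies strictly between $8128.4 and $10990.3 — underbidding then forfeits a profitable win.
$6023.6: below both → same outcome either way.
$16712.8: above both → same outcome either way.
$18374: above both → same outcome either way.
$30736: above both → same outcome either way.
$36600.8: above both → same outcome either way.
$38583.6: above both → same outcome either way.
Count: 0.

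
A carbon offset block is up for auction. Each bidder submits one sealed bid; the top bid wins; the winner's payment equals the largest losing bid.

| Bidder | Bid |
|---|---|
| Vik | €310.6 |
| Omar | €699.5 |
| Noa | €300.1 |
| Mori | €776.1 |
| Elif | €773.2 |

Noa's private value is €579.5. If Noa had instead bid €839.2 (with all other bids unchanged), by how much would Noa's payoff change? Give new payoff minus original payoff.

The highest bid among the other bidders is €776.1; Noa's bid doesn't change that.
Original bid €300.1: Noa is not highest (top rival bid is €776.1); payoff €0.
Alternative bid €839.2: Noa is highest, pays the top rival bid €776.1; payoff €579.5 − €776.1 = −€196.6.
Change in payoff = −€196.6 − (€0) = −€196.6.

−€196.6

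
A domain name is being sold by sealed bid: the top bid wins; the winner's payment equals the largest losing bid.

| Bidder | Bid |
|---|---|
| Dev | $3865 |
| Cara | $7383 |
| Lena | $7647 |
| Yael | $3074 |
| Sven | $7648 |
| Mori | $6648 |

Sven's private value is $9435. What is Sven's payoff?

$1788

Highest bid: Sven at $7648, so Sven wins.
Second-highest bid: Lena at $7647 — that is the price the winner pays.
Sven's payoff = value − price = $9435 − $7647 = $1788.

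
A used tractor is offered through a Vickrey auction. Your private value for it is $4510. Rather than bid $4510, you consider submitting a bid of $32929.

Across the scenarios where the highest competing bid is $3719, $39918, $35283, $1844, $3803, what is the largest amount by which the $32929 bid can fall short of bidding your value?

$3719: same outcome either way → loss $0.
$39918: same outcome either way → loss $0.
$35283: same outcome either way → loss $0.
$1844: same outcome either way → loss $0.
$3803: same outcome either way → loss $0.
Maximum loss: $0.

$0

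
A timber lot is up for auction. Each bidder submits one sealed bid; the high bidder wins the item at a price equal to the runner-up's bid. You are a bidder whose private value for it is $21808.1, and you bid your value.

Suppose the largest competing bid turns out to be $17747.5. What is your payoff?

$4060.6

Your bid $21808.1 exceeds the highest competing bid $17747.5, so you win.
In a second-price auction the winner pays the second-highest bid, $17747.5.
Payoff = value − price = $21808.1 − $17747.5 = $4060.6.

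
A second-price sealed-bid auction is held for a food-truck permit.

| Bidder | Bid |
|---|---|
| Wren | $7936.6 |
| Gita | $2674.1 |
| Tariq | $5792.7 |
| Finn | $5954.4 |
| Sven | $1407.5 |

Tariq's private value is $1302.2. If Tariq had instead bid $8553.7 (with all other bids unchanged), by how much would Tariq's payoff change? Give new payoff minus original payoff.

−$6634.4

The highest bid among the other bidders is $7936.6; Tariq's bid doesn't change that.
Original bid $5792.7: Tariq is not highest (top rival bid is $7936.6); payoff $0.
Alternative bid $8553.7: Tariq is highest, pays the top rival bid $7936.6; payoff $1302.2 − $7936.6 = −$6634.4.
Change in payoff = −$6634.4 − ($0) = −$6634.4.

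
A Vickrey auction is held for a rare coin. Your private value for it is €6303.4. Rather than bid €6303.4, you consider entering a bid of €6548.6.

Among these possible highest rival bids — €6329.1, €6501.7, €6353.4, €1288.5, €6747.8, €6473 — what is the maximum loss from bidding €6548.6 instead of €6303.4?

€198.3

€6329.1: truthful gives €0, deviation gives −€25.7 → loss €25.7.
€6501.7: truthful gives €0, deviation gives −€198.3 → loss €198.3.
€6353.4: truthful gives €0, deviation gives −€50 → loss €50.
€1288.5: same outcome either way → loss €0.
€6747.8: same outcome either way → loss €0.
€6473: truthful gives €0, deviation gives −€169.6 → loss €169.6.
Maximum loss: €198.3.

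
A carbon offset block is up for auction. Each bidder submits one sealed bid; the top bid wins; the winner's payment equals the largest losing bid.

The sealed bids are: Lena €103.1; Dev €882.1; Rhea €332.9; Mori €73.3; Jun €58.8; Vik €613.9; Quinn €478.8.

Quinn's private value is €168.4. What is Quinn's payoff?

Highest bid: Dev at €882.1, so Dev wins.
Second-highest bid: Vik at €613.9 — that is the price the winner pays.
Quinn did not win, so Quinn pays nothing and receives nothing: payoff €0.

€0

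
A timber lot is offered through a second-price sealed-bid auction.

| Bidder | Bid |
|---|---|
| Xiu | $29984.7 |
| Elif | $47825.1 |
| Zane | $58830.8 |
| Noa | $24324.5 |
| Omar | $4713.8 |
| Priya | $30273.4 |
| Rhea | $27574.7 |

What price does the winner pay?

Highest bid: Zane at $58830.8, so Zane wins.
Second-highest bid: Elif at $47825.1 — that is the price the winner pays.

$47825.1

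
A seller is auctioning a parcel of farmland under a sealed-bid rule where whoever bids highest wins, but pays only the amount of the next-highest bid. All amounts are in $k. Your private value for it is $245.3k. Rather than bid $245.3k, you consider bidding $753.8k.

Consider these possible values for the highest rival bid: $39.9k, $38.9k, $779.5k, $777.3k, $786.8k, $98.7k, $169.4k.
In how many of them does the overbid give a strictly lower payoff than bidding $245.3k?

The deviation hurts exactly when the highest competing bid lies strictly between $245.3k and $753.8k — overbidding then wins at a price above your value.
$39.9k: below both → same outcome either way.
$38.9k: below both → same outcome either way.
$779.5k: above both → same outcome either way.
$777.3k: above both → same outcome either way.
$786.8k: above both → same outcome either way.
$98.7k: below both → same outcome either way.
$169.4k: below both → same outcome either way.
Count: 0.

0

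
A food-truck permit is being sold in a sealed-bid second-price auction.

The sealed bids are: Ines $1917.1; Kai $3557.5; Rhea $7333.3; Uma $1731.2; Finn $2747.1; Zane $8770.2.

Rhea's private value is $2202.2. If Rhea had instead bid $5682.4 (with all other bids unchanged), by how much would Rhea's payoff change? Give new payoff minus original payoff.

The highest bid among the other bidders is $8770.2; Rhea's bid doesn't change that.
Original bid $7333.3: Rhea is not highest (top rival bid is $8770.2); payoff $0.
Alternative bid $5682.4: Rhea is not highest (top rival bid is $8770.2); payoff $0.
Change in payoff = $0 − ($0) = $0.

$0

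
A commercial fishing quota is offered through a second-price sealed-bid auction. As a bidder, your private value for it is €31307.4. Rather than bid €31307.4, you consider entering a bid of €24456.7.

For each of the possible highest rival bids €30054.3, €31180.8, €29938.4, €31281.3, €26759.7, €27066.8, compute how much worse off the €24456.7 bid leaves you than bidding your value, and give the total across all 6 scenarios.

€11563.1

The deviation costs you only when the competing bid falls strictly between €24456.7 and €31307.4; elsewhere both bids give the same outcome.
€30054.3: truthful payoff €1253.1, deviation payoff €0 → loss €1253.1.
€31180.8: truthful payoff €126.6, deviation payoff €0 → loss €126.6.
€29938.4: truthful payoff €1369, deviation payoff €0 → loss €1369.
€31281.3: truthful payoff €26.1, deviation payoff €0 → loss €26.1.
€26759.7: truthful payoff €4547.7, deviation payoff €0 → loss €4547.7.
€27066.8: truthful payoff €4240.6, deviation payoff €0 → loss €4240.6.
Total loss = €1253.1 + €126.6 + €1369 + €26.1 + €4547.7 + €4240.6 = €11563.1.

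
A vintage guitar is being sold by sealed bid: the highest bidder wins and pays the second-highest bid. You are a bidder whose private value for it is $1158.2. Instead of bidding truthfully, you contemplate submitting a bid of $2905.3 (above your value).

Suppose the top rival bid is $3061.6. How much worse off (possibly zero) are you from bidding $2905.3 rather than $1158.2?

Bidding your value $1158.2: you lose (since $1158.2 < $3061.6). Payoff $0.
Bidding $2905.3: you lose. Payoff $0.
Difference = $0 − $0 = $0; both bids lead to the same outcome because the competing bid is above both your value and your alternative bid.

$0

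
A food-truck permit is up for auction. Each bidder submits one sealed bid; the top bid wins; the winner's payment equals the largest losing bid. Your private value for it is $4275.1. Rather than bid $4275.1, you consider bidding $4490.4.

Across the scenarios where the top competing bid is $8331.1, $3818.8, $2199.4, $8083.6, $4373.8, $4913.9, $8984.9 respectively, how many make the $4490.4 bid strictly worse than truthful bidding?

1

The deviation hurts exactly when the highest competing bid lies strictly between $4275.1 and $4490.4 — overbidding then wins at a price above your value.
$8331.1: above both → same outcome either way.
$3818.8: below both → same outcome either way.
$2199.4: below both → same outcome either way.
$8083.6: above both → same outcome either way.
$4373.8: inside the interval → strictly worse (loss $98.7).
$4913.9: above both → same outcome either way.
$8984.9: above both → same outcome either way.
Count: 1.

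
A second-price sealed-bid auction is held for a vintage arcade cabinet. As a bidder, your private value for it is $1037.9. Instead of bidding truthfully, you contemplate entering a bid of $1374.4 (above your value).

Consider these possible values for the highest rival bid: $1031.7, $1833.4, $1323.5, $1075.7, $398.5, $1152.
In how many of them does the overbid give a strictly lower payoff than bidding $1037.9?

The deviation hurts exactly when the highest competing bid lies strictly between $1037.9 and $1374.4 — overbidding then wins at a price above your value.
$1031.7: below both → same outcome either way.
$1833.4: above both → same outcome either way.
$1323.5: inside the interval → strictly worse (loss $285.6).
$1075.7: inside the interval → strictly worse (loss $37.8).
$398.5: below both → same outcome either way.
$1152: inside the interval → strictly worse (loss $114.1).
Count: 3.

3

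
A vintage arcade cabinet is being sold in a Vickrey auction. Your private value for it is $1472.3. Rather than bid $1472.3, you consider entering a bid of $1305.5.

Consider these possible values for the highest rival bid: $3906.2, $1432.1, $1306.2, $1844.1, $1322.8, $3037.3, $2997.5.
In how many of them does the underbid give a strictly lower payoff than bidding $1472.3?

3

The deviation hurts exactly when the highest competing bid lies strictly between $1305.5 and $1472.3 — underbidding then forfeits a profitable win.
$3906.2: above both → same outcome either way.
$1432.1: inside the interval → strictly worse (loss $40.2).
$1306.2: inside the interval → strictly worse (loss $166.1).
$1844.1: above both → same outcome either way.
$1322.8: inside the interval → strictly worse (loss $149.5).
$3037.3: above both → same outcome either way.
$2997.5: above both → same outcome either way.
Count: 3.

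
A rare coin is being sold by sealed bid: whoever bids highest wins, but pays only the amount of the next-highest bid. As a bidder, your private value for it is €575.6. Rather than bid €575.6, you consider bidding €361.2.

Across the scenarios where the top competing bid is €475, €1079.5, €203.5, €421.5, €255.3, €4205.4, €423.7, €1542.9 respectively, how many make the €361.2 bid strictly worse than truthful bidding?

3

The deviation hurts exactly when the highest competing bid lies strictly between €361.2 and €575.6 — underbidding then forfeits a profitable win.
€475: inside the interval → strictly worse (loss €100.6).
€1079.5: above both → same outcome either way.
€203.5: below both → same outcome either way.
€421.5: inside the interval → strictly worse (loss €154.1).
€255.3: below both → same outcome either way.
€4205.4: above both → same outcome either way.
€423.7: inside the interval → strictly worse (loss €151.9).
€1542.9: above both → same outcome either way.
Count: 3.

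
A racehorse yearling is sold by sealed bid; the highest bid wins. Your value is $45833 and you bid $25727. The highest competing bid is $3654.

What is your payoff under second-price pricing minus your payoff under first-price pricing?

$22073

You have the highest bid, so you win under either rule.
Second-price: pay $3654 → payoff $42179.
First-price: pay your own bid $25727 → payoff $20106.
Difference = $42179 − ($20106) = $22073.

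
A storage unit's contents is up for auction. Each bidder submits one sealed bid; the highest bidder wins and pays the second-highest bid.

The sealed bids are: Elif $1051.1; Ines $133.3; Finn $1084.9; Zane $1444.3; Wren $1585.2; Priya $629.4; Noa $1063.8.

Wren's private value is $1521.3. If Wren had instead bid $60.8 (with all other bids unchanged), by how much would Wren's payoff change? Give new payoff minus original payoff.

−$77

The highest bid among the other bidders is $1444.3; Wren's bid doesn't change that.
Original bid $1585.2: Wren is highest, pays the top rival bid $1444.3; payoff $1521.3 − $1444.3 = $77.
Alternative bid $60.8: Wren is not highest (top rival bid is $1444.3); payoff $0.
Change in payoff = $0 − ($77) = −$77.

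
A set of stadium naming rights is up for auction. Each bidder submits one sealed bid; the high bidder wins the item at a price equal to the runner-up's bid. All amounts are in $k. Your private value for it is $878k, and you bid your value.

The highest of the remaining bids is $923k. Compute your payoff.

Your bid $878k is below the highest competing bid $923k, so you lose.
A losing bidder pays nothing and receives nothing: payoff = $0k.

$0k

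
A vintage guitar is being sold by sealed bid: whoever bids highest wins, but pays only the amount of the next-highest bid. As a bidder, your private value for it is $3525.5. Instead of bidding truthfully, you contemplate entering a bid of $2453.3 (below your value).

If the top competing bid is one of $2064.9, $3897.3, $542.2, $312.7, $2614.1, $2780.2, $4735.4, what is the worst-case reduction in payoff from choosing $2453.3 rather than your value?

$2064.9: same outcome either way → loss $0.
$3897.3: same outcome either way → loss $0.
$542.2: same outcome either way → loss $0.
$312.7: same outcome either way → loss $0.
$2614.1: truthful gives $911.4, deviation gives $0 → loss $911.4.
$2780.2: truthful gives $745.3, deviation gives $0 → loss $745.3.
$4735.4: same outcome either way → loss $0.
Maximum loss: $911.4.

$911.4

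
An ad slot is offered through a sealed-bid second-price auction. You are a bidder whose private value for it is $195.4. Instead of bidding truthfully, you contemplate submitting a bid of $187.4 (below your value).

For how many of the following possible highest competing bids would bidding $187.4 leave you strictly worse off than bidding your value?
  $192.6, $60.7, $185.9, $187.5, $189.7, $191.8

4

The deviation hurts exactly when the highest competing bid lies strictly between $187.4 and $195.4 — underbidding then forfeits a profitable win.
$192.6: inside the interval → strictly worse (loss $2.8).
$60.7: below both → same outcome either way.
$185.9: below both → same outcome either way.
$187.5: inside the interval → strictly worse (loss $7.9).
$189.7: inside the interval → strictly worse (loss $5.7).
$191.8: inside the interval → strictly worse (loss $3.6).
Count: 4.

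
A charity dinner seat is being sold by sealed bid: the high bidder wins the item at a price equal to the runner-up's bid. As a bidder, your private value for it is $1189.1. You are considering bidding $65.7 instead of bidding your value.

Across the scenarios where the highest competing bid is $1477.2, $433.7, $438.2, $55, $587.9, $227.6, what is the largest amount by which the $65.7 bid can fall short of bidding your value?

$1477.2: same outcome either way → loss $0.
$433.7: truthful gives $755.4, deviation gives $0 → loss $755.4.
$438.2: truthful gives $750.9, deviation gives $0 → loss $750.9.
$55: same outcome either way → loss $0.
$587.9: truthful gives $601.2, deviation gives $0 → loss $601.2.
$227.6: truthful gives $961.5, deviation gives $0 → loss $961.5.
Maximum loss: $961.5.

$961.5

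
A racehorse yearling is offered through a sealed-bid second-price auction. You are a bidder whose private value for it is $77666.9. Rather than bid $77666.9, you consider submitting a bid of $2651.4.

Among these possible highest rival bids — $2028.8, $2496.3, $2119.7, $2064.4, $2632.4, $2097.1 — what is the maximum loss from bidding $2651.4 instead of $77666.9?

$2028.8: same outcome either way → loss $0.
$2496.3: same outcome either way → loss $0.
$2119.7: same outcome either way → loss $0.
$2064.4: same outcome either way → loss $0.
$2632.4: same outcome either way → loss $0.
$2097.1: same outcome either way → loss $0.
Maximum loss: $0.

$0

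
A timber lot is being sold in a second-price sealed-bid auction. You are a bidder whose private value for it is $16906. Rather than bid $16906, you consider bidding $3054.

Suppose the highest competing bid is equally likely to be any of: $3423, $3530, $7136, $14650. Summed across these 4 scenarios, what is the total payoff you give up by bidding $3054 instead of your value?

The deviation costs you only when the competing bid falls strictly between $3054 and $16906; elsewhere both bids give the same outcome.
$3423: truthful payoff $13483, deviation payoff $0 → loss $13483.
$3530: truthful payoff $13376, deviation payoff $0 → loss $13376.
$7136: truthful payoff $9770, deviation payoff $0 → loss $9770.
$14650: truthful payoff $2256, deviation payoff $0 → loss $2256.
Total loss = $13483 + $13376 + $9770 + $2256 = $38885.

$38885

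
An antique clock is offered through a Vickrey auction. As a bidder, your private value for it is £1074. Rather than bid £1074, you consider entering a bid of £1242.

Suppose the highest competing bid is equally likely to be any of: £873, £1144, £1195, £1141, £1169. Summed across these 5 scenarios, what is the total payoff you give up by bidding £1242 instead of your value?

£353

The deviation costs you only when the competing bid falls strictly between £1074 and £1242; elsewhere both bids give the same outcome.
£873: outcomes coincide → loss £0.
£1144: truthful payoff £0, deviation payoff −£70 → loss £70.
£1195: truthful payoff £0, deviation payoff −£121 → loss £121.
£1141: truthful payoff £0, deviation payoff −£67 → loss £67.
£1169: truthful payoff £0, deviation payoff −£95 → loss £95.
Total loss = £70 + £121 + £67 + £95 = £353.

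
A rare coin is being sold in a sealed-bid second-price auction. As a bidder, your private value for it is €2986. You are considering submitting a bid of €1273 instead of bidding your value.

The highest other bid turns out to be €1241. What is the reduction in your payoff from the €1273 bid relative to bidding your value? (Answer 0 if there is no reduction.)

€0

Bidding your value €2986: you win (since €2986 > €1241) and pay €1241. Payoff €1745.
Bidding €1273: you win and pay €1241. Payoff €2986 − €1241 = €1745.
Difference = €1745 − €1745 = €0; both bids lead to the same outcome because the competing bid is below both your value and your alternative bid.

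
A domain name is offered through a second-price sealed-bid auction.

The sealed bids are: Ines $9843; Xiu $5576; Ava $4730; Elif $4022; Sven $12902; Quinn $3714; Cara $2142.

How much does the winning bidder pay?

$9843

Highest bid: Sven at $12902, so Sven wins.
Second-highest bid: Ines at $9843 — that is the price the winner pays.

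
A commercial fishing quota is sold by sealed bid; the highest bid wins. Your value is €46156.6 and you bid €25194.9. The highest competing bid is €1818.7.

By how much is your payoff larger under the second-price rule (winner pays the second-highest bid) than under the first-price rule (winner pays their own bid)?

You have the highest bid, so you win under either rule.
Second-price: pay €1818.7 → payoff €44337.9.
First-price: pay your own bid €25194.9 → payoff €20961.7.
Difference = €44337.9 − (€20961.7) = €23376.2.

€23376.2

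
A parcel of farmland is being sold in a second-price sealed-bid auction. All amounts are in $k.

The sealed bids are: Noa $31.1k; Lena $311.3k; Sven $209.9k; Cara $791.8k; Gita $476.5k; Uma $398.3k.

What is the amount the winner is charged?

Highest bid: Cara at $791.8k, so Cara wins.
Second-highest bid: Gita at $476.5k — that is the price the winner pays.

$476.5k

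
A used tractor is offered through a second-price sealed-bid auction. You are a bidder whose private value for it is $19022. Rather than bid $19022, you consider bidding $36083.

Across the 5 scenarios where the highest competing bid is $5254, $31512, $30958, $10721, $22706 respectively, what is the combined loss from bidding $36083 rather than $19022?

The deviation costs you only when the competing bid falls strictly between $19022 and $36083; elsewhere both bids give the same outcome.
$5254: outcomes coincide → loss $0.
$31512: truthful payoff $0, deviation payoff −$12490 → loss $12490.
$30958: truthful payoff $0, deviation payoff −$11936 → loss $11936.
$10721: outcomes coincide → loss $0.
$22706: truthful payoff $0, deviation payoff −$3684 → loss $3684.
Total loss = $12490 + $11936 + $3684 = $28110.

$28110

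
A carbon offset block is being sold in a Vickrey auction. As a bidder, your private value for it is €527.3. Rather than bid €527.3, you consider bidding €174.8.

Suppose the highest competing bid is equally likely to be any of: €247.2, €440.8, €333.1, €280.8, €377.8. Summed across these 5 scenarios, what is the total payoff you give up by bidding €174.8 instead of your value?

€956.8

The deviation costs you only when the competing bid falls strictly between €174.8 and €527.3; elsewhere both bids give the same outcome.
€247.2: truthful payoff €280.1, deviation payoff €0 → loss €280.1.
€440.8: truthful payoff €86.5, deviation payoff €0 → loss €86.5.
€333.1: truthful payoff €194.2, deviation payoff €0 → loss €194.2.
€280.8: truthful payoff €246.5, deviation payoff €0 → loss €246.5.
€377.8: truthful payoff €149.5, deviation payoff €0 → loss €149.5.
Total loss = €280.1 + €86.5 + €194.2 + €246.5 + €149.5 = €956.8.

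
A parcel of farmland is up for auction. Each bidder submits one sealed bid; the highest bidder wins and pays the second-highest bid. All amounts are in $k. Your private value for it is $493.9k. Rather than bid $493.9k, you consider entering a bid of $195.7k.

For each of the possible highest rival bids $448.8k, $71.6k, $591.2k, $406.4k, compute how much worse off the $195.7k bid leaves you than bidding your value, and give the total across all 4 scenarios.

The deviation costs you only when the competing bid falls strictly between $195.7k and $493.9k; elsewhere both bids give the same outcome.
$448.8k: truthful payoff $45.1k, deviation payoff $0k → loss $45.1k.
$71.6k: outcomes coincide → loss $0k.
$591.2k: outcomes coincide → loss $0k.
$406.4k: truthful payoff $87.5k, deviation payoff $0k → loss $87.5k.
Total loss = $45.1k + $87.5k = $132.6k.

$132.6k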